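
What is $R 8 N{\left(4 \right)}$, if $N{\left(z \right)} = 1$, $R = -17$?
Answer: $-136$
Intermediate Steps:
$R 8 N{\left(4 \right)} = \left(-17\right) 8 \cdot 1 = \left(-136\right) 1 = -136$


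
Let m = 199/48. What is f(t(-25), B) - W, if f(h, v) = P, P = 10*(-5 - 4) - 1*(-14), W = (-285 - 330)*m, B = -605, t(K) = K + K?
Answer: 39579/16 ≈ 2473.7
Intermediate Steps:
t(K) = 2*K
m = 199/48 (m = 199*(1/48) = 199/48 ≈ 4.1458)
W = -40795/16 (W = (-285 - 330)*(199/48) = -615*199/48 = -40795/16 ≈ -2549.7)
P = -76 (P = 10*(-9) + 14 = -90 + 14 = -76)
f(h, v) = -76
f(t(-25), B) - W = -76 - 1*(-40795/16) = -76 + 40795/16 = 39579/16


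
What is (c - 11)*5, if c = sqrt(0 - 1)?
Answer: -55 + 5*I ≈ -55.0 + 5.0*I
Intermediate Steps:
c = I (c = sqrt(-1) = I ≈ 1.0*I)
(c - 11)*5 = (I - 11)*5 = (-11 + I)*5 = -55 + 5*I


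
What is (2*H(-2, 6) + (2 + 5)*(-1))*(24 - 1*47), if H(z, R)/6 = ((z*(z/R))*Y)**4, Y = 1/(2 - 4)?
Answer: 4255/27 ≈ 157.59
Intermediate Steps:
Y = -1/2 (Y = 1/(-2) = -1/2 ≈ -0.50000)
H(z, R) = 3*z**8/(8*R**4) (H(z, R) = 6*((z*(z/R))*(-1/2))**4 = 6*((z**2/R)*(-1/2))**4 = 6*(-z**2/(2*R))**4 = 6*(z**8/(16*R**4)) = 3*z**8/(8*R**4))
(2*H(-2, 6) + (2 + 5)*(-1))*(24 - 1*47) = (2*((3/8)*(-2)**8/6**4) + (2 + 5)*(-1))*(24 - 1*47) = (2*((3/8)*(1/1296)*256) + 7*(-1))*(24 - 47) = (2*(2/27) - 7)*(-23) = (4/27 - 7)*(-23) = -185/27*(-23) = 4255/27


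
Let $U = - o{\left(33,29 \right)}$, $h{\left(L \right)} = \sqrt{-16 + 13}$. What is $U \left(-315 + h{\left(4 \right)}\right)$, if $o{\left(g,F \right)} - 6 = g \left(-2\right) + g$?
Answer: $-8505 + 27 i \sqrt{3} \approx -8505.0 + 46.765 i$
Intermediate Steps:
$h{\left(L \right)} = i \sqrt{3}$ ($h{\left(L \right)} = \sqrt{-3} = i \sqrt{3}$)
$o{\left(g,F \right)} = 6 - g$ ($o{\left(g,F \right)} = 6 + \left(g \left(-2\right) + g\right) = 6 + \left(- 2 g + g\right) = 6 - g$)
$U = 27$ ($U = - (6 - 33) = \left(-1\right) \left(-27\right) = 27$)
$U \left(-315 + h{\left(4 \right)}\right) = 27 \left(-315 + i \sqrt{3}\right) = -8505 + 27 i \sqrt{3}$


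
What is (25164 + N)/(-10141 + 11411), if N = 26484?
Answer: 25824/635 ≈ 40.668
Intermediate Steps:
(25164 + N)/(-10141 + 11411) = (25164 + 26484)/(-10141 + 11411) = 51648/1270 = 51648*(1/1270) = 25824/635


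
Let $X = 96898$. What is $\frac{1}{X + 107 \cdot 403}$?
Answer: $\frac{1}{140019} \approx 7.1419 \cdot 10^{-6}$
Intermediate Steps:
$\frac{1}{X + 107 \cdot 403} = \frac{1}{96898 + 107 \cdot 403} = \frac{1}{96898 + 43121} = \frac{1}{140019}$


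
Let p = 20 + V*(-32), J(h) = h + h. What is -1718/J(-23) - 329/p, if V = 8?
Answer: 210291/5428 ≈ 38.742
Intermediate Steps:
J(h) = 2*h
p = -236 (p = 20 + 8*(-32) = 20 - 256 = -236)
-1718/J(-23) - 329/p = -1718/(2*(-23)) - 329/(-236) = -1718/(-46) - 329*(-1/236) = -1718*(-1/46) + 329/236 = 859/23 + 329/236 = 210291/5428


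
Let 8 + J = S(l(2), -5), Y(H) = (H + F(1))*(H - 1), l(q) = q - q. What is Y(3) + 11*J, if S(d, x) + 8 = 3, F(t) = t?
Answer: -135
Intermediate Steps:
l(q) = 0
S(d, x) = -5 (S(d, x) = -8 + 3 = -5)
Y(H) = (1 + H)*(-1 + H) (Y(H) = (H + 1)*(H - 1) = (1 + H)*(-1 + H))
J = -13 (J = -8 - 5 = -13)
Y(3) + 11*J = (-1 + 3²) + 11*(-13) = (-1 + 9) - 143 = 8 - 143 = -135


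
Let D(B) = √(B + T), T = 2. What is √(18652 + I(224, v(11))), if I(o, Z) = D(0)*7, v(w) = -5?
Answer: √(18652 + 7*√2) ≈ 136.61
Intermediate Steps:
D(B) = √(2 + B) (D(B) = √(B + 2) = √(2 + B))
I(o, Z) = 7*√2 (I(o, Z) = √(2 + 0)*7 = √2*7 = 7*√2)
√(18652 + I(224, v(11))) = √(18652 + 7*√2)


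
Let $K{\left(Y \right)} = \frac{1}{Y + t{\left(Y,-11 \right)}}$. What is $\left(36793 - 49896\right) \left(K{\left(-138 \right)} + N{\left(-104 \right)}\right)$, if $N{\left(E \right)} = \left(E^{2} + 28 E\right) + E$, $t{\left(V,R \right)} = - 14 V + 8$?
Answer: $- \frac{184170539903}{1802} \approx -1.022 \cdot 10^{8}$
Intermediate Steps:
$t{\left(V,R \right)} = 8 - 14 V$
$K{\left(Y \right)} = \frac{1}{8 - 13 Y}$ ($K{\left(Y \right)} = \frac{1}{Y - \left(-8 + 14 Y\right)} = \frac{1}{8 - 13 Y}$)
$N{\left(E \right)} = E^{2} + 29 E$
$\left(36793 - 49896\right) \left(K{\left(-138 \right)} + N{\left(-104 \right)}\right) = \left(36793 - 49896\right) \left(- \frac{1}{-8 + 13 \left(-138\right)} - 104 \left(29 - 104\right)\right) = - 13103 \left(- \frac{1}{-8 - 1794} - -7800\right) = - 13103 \left(- \frac{1}{-1802} + 7800\right) = - 13103 \left(\left(-1\right) \left(- \frac{1}{1802}\right) + 7800\right) = - 13103 \left(\frac{1}{1802} + 7800\right) = \left(-13103\right) \frac{14055601}{1802} = - \frac{184170539903}{1802}$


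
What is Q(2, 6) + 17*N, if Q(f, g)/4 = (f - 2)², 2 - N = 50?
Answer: -816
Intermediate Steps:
N = -48 (N = 2 - 1*50 = 2 - 50 = -48)
Q(f, g) = 4*(-2 + f)² (Q(f, g) = 4*(f - 2)² = 4*(-2 + f)²)
Q(2, 6) + 17*N = 4*(-2 + 2)² + 17*(-48) = 4*0² - 816 = 4*0 - 816 = 0 - 816 = -816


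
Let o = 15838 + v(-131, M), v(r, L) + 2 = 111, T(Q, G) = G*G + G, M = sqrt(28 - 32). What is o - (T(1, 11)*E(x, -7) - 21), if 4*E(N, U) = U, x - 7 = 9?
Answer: 16199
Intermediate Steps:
M = 2*I (M = sqrt(-4) = 2*I ≈ 2.0*I)
T(Q, G) = G + G**2 (T(Q, G) = G**2 + G = G + G**2)
v(r, L) = 109 (v(r, L) = -2 + 111 = 109)
x = 16 (x = 7 + 9 = 16)
E(N, U) = U/4
o = 15947 (o = 15838 + 109 = 15947)
o - (T(1, 11)*E(x, -7) - 21) = 15947 - ((11*(1 + 11))*((1/4)*(-7)) - 21) = 15947 - ((11*12)*(-7/4) - 21) = 15947 - (132*(-7/4) - 21) = 15947 - (-231 - 21) = 15947 - 1*(-252) = 15947 + 252 = 16199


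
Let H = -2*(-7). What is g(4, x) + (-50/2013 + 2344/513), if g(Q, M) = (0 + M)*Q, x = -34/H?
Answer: -12457246/2409561 ≈ -5.1699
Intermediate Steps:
H = 14
x = -17/7 (x = -34/14 = -34*1/14 = -17/7 ≈ -2.4286)
g(Q, M) = M*Q
g(4, x) + (-50/2013 + 2344/513) = -17/7*4 + (-50/2013 + 2344/513) = -68/7 + (-50*1/2013 + 2344*(1/513)) = -68/7 + (-50/2013 + 2344/513) = -68/7 + 1564274/344223 = -12457246/2409561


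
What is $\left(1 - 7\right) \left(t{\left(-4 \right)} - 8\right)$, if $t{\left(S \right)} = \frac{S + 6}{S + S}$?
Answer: $\frac{99}{2} \approx 49.5$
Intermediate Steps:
$t{\left(S \right)} = \frac{6 + S}{2 S}$
$\left(1 - 7\right) \left(t{\left(-4 \right)} - 8\right) = \left(1 - 7\right) \left(\frac{6 - 4}{2 \left(-4\right)} - 8\right) = - 6 \left(\frac{1}{2} \left(- \frac{1}{4}\right) 2 - 8\right) = - 6 \left(- \frac{1}{4} - 8\right) = \left(-6\right) \left(- \frac{33}{4}\right) = \frac{99}{2}$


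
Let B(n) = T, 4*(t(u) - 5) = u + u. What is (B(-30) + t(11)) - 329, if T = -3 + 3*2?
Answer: -631/2 ≈ -315.50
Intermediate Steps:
T = 3 (T = -3 + 6 = 3)
t(u) = 5 + u/2 (t(u) = 5 + (u + u)/4 = 5 + (2*u)/4 = 5 + u/2)
B(n) = 3
(B(-30) + t(11)) - 329 = (3 + (5 + (½)*11)) - 329 = (3 + (5 + 11/2)) - 329 = (3 + 21/2) - 329 = 27/2 - 329 = -631/2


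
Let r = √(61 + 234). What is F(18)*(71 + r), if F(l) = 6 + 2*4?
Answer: 994 + 14*√295 ≈ 1234.5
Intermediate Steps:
r = √295 ≈ 17.176
F(l) = 14 (F(l) = 6 + 8 = 14)
F(18)*(71 + r) = 14*(71 + √295) = 994 + 14*√295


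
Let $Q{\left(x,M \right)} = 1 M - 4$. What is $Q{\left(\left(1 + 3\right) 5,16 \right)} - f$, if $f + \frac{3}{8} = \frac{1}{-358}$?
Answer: $\frac{17725}{1432} \approx 12.378$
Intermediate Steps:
$Q{\left(x,M \right)} = -4 + M$ ($Q{\left(x,M \right)} = M - 4 = -4 + M$)
$f = - \frac{541}{1432}$ ($f = - \frac{3}{8} + \frac{1}{-358} = - \frac{3}{8} - \frac{1}{358} = - \frac{541}{1432} \approx -0.37779$)
$Q{\left(\left(1 + 3\right) 5,16 \right)} - f = \left(-4 + 16\right) - - \frac{541}{1432} = 12 + \frac{541}{1432} = \frac{17725}{1432}$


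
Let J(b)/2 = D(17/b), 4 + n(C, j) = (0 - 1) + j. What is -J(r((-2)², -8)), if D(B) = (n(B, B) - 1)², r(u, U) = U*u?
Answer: -43681/512 ≈ -85.314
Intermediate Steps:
n(C, j) = -5 + j (n(C, j) = -4 + ((0 - 1) + j) = -4 + (-1 + j) = -5 + j)
D(B) = (-6 + B)² (D(B) = ((-5 + B) - 1)² = (-6 + B)²)
J(b) = 2*(-6 + 17/b)²
-J(r((-2)², -8)) = -2*(-17 + 6*(-8*(-2)²))²/(-8*(-2)²)² = -2*(-17 + 6*(-8*4))²/(-8*4)² = -2*(-17 + 6*(-32))²/(-32)² = -2*(-17 - 192)²/1024 = -2*(-209)²/1024 = -2*43681/1024 = -1*43681/512 = -43681/512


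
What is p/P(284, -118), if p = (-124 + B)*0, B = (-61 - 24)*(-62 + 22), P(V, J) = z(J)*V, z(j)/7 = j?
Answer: 0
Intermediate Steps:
z(j) = 7*j
P(V, J) = 7*J*V (P(V, J) = (7*J)*V = 7*J*V)
B = 3400 (B = -85*(-40) = 3400)
p = 0 (p = (-124 + 3400)*0 = 3276*0 = 0)
p/P(284, -118) = 0/((7*(-118)*284)) = 0/(-234584) = 0*(-1/234584) = 0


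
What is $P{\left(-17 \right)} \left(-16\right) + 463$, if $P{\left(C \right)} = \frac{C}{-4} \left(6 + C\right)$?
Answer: $1211$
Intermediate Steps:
$P{\left(C \right)} = - \frac{C \left(6 + C\right)}{4}$ ($P{\left(C \right)} = C \left(- \frac{1}{4}\right) \left(6 + C\right) = - \frac{C}{4} \left(6 + C\right) = - \frac{C \left(6 + C\right)}{4}$)
$P{\left(-17 \right)} \left(-16\right) + 463 = \left(- \frac{1}{4}\right) \left(-17\right) \left(6 - 17\right) \left(-16\right) + 463 = \left(- \frac{1}{4}\right) \left(-17\right) \left(-11\right) \left(-16\right) + 463 = \left(- \frac{187}{4}\right) \left(-16\right) + 463 = 748 + 463 = 1211$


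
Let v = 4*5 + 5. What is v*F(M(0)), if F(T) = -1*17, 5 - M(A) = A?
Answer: -425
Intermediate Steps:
M(A) = 5 - A
F(T) = -17
v = 25 (v = 20 + 5 = 25)
v*F(M(0)) = 25*(-17) = -425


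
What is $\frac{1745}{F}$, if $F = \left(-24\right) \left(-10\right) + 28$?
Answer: $\frac{1745}{268} \approx 6.5112$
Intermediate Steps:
$F = 268$ ($F = 240 + 28 = 268$)
$\frac{1745}{F} = \frac{1745}{268}$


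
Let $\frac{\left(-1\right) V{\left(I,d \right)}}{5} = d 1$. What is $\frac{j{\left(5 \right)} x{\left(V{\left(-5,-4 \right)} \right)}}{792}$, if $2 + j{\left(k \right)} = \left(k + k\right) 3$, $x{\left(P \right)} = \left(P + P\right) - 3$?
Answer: $\frac{259}{198} \approx 1.3081$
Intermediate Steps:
$V{\left(I,d \right)} = - 5 d$ ($V{\left(I,d \right)} = - 5 d 1 = - 5 d$)
$x{\left(P \right)} = -3 + 2 P$ ($x{\left(P \right)} = 2 P - 3 = -3 + 2 P$)
$j{\left(k \right)} = -2 + 6 k$ ($j{\left(k \right)} = -2 + \left(k + k\right) 3 = -2 + 2 k 3 = -2 + 6 k$)
$\frac{j{\left(5 \right)} x{\left(V{\left(-5,-4 \right)} \right)}}{792} = \frac{\left(-2 + 6 \cdot 5\right) \left(-3 + 2 \left(\left(-5\right) \left(-4\right)\right)\right)}{792} = \left(-2 + 30\right) \left(-3 + 2 \cdot 20\right) \frac{1}{792} = 28 \left(-3 + 40\right) \frac{1}{792} = 28 \cdot 37 \cdot \frac{1}{792} = 1036 \cdot \frac{1}{792} = \frac{259}{198}$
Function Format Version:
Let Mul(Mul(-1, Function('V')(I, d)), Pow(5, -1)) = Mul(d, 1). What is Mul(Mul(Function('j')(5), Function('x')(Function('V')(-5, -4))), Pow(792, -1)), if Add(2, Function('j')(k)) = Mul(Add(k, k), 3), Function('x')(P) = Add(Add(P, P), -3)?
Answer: Rational(259, 198) ≈ 1.3081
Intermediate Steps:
Function('V')(I, d) = Mul(-5, d) (Function('V')(I, d) = Mul(-5, Mul(d, 1)) = Mul(-5, d))
Function('x')(P) = Add(-3, Mul(2, P)) (Function('x')(P) = Add(Mul(2, P), -3) = Add(-3, Mul(2, P)))
Function('j')(k) = Add(-2, Mul(6, k)) (Function('j')(k) = Add(-2, Mul(Add(k, k), 3)) = Add(-2, Mul(Mul(2, k), 3)) = Add(-2, Mul(6, k)))
Mul(Mul(Function('j')(5), Function('x')(Function('V')(-5, -4))), Pow(792, -1)) = Mul(Mul(Add(-2, Mul(6, 5)), Add(-3, Mul(2, Mul(-5, -4)))), Pow(792, -1)) = Mul(Mul(Add(-2, 30), Add(-3, Mul(2, 20))), Rational(1, 792)) = Mul(Mul(28, Add(-3, 40)), Rational(1, 792)) = Mul(Mul(28, 37), Rational(1, 792)) = Mul(1036, Rational(1, 792)) = Rational(259, 198)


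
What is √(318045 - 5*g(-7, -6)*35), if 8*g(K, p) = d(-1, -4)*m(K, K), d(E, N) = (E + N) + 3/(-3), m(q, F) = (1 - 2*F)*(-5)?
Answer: √1232805/2 ≈ 555.16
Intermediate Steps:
m(q, F) = -5 + 10*F
d(E, N) = -1 + E + N (d(E, N) = (E + N) + 3*(-⅓) = (E + N) - 1 = -1 + E + N)
g(K, p) = 15/4 - 15*K/2 (g(K, p) = ((-1 - 1 - 4)*(-5 + 10*K))/8 = (-6*(-5 + 10*K))/8 = (30 - 60*K)/8 = 15/4 - 15*K/2)
√(318045 - 5*g(-7, -6)*35) = √(318045 - 5*(15/4 - 15/2*(-7))*35) = √(318045 - 5*(15/4 + 105/2)*35) = √(318045 - 5*225/4*35) = √(318045 - 1125/4*35) = √(318045 - 39375/4) = √(1232805/4) = √1232805/2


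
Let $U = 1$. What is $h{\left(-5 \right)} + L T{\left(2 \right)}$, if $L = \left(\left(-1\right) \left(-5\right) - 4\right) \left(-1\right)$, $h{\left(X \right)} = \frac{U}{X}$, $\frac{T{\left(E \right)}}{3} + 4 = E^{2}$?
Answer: $- \frac{1}{5} \approx -0.2$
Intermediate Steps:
$T{\left(E \right)} = -12 + 3 E^{2}$
$h{\left(X \right)} = \frac{1}{X}$ ($h{\left(X \right)} = 1 \frac{1}{X} = \frac{1}{X}$)
$L = -1$ ($L = \left(5 - 4\right) \left(-1\right) = 1 \left(-1\right) = -1$)
$h{\left(-5 \right)} + L T{\left(2 \right)} = \frac{1}{-5} - \left(-12 + 3 \cdot 2^{2}\right) = - \frac{1}{5} - \left(-12 + 3 \cdot 4\right) = - \frac{1}{5} - \left(-12 + 12\right) = - \frac{1}{5} - 0 = - \frac{1}{5} + 0 = - \frac{1}{5}$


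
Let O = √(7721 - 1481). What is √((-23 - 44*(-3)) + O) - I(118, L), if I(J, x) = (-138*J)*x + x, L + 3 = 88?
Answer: 1384055 + √(109 + 4*√390) ≈ 1.3841e+6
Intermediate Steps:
L = 85 (L = -3 + 88 = 85)
I(J, x) = x - 138*J*x (I(J, x) = -138*J*x + x = x - 138*J*x)
O = 4*√390 (O = √6240 = 4*√390 ≈ 78.994)
√((-23 - 44*(-3)) + O) - I(118, L) = √((-23 - 44*(-3)) + 4*√390) - 85*(1 - 138*118) = √((-23 + 132) + 4*√390) - 85*(1 - 16284) = √(109 + 4*√390) - 85*(-16283) = √(109 + 4*√390) - 1*(-1384055) = √(109 + 4*√390) + 1384055 = 1384055 + √(109 + 4*√390)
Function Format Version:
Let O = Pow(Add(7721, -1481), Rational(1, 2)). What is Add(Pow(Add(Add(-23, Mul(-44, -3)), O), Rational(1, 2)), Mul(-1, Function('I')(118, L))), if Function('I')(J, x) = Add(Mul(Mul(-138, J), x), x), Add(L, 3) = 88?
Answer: Add(1384055, Pow(Add(109, Mul(4, Pow(390, Rational(1, 2)))), Rational(1, 2))) ≈ 1.3841e+6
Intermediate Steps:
L = 85 (L = Add(-3, 88) = 85)
Function('I')(J, x) = Add(x, Mul(-138, J, x)) (Function('I')(J, x) = Add(Mul(-138, J, x), x) = Add(x, Mul(-138, J, x)))
O = Mul(4, Pow(390, Rational(1, 2))) (O = Pow(6240, Rational(1, 2)) = Mul(4, Pow(390, Rational(1, 2))) ≈ 78.994)
Add(Pow(Add(Add(-23, Mul(-44, -3)), O), Rational(1, 2)), Mul(-1, Function('I')(118, L))) = Add(Pow(Add(Add(-23, Mul(-44, -3)), Mul(4, Pow(390, Rational(1, 2)))), Rational(1, 2)), Mul(-1, Mul(85, Add(1, Mul(-138, 118))))) = Add(Pow(Add(Add(-23, 132), Mul(4, Pow(390, Rational(1, 2)))), Rational(1, 2)), Mul(-1, Mul(85, Add(1, -16284)))) = Add(Pow(Add(109, Mul(4, Pow(390, Rational(1, 2)))), Rational(1, 2)), Mul(-1, Mul(85, -16283))) = Add(Pow(Add(109, Mul(4, Pow(390, Rational(1, 2)))), Rational(1, 2)), Mul(-1, -1384055)) = Add(Pow(Add(109, Mul(4, Pow(390, Rational(1, 2)))), Rational(1, 2)), 1384055) = Add(1384055, Pow(Add(109, Mul(4, Pow(390, Rational(1, 2)))), Rational(1, 2)))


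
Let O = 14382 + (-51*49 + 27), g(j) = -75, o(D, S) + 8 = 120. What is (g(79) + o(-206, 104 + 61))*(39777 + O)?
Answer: 1912419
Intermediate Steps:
o(D, S) = 112 (o(D, S) = -8 + 120 = 112)
O = 11910 (O = 14382 + (-2499 + 27) = 14382 - 2472 = 11910)
(g(79) + o(-206, 104 + 61))*(39777 + O) = (-75 + 112)*(39777 + 11910) = 37*51687 = 1912419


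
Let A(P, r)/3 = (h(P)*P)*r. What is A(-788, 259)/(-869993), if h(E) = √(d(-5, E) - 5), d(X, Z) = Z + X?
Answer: 612276*I*√798/869993 ≈ 19.881*I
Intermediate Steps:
d(X, Z) = X + Z
h(E) = √(-10 + E) (h(E) = √((-5 + E) - 5) = √(-10 + E))
A(P, r) = 3*P*r*√(-10 + P) (A(P, r) = 3*((√(-10 + P)*P)*r) = 3*((P*√(-10 + P))*r) = 3*(P*r*√(-10 + P)) = 3*P*r*√(-10 + P))
A(-788, 259)/(-869993) = (3*(-788)*259*√(-10 - 788))/(-869993) = (3*(-788)*259*√(-798))*(-1/869993) = (3*(-788)*259*(I*√798))*(-1/869993) = -612276*I*√798*(-1/869993) = 612276*I*√798/869993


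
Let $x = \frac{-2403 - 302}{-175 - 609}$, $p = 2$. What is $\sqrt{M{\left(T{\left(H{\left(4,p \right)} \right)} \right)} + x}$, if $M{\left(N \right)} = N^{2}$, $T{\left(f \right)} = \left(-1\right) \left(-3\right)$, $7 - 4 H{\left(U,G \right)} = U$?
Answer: $\frac{\sqrt{9761}}{28} \approx 3.5285$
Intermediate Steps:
$H{\left(U,G \right)} = \frac{7}{4} - \frac{U}{4}$
$x = \frac{2705}{784}$ ($x = - \frac{2705}{-784} = \left(-2705\right) \left(- \frac{1}{784}\right) = \frac{2705}{784} \approx 3.4503$)
$T{\left(f \right)} = 3$
$\sqrt{M{\left(T{\left(H{\left(4,p \right)} \right)} \right)} + x} = \sqrt{3^{2} + \frac{2705}{784}} = \sqrt{9 + \frac{2705}{784}} = \sqrt{\frac{9761}{784}} = \frac{\sqrt{9761}}{28}$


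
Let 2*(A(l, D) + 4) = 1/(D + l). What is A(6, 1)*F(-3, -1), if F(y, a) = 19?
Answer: -1045/14 ≈ -74.643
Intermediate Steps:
A(l, D) = -4 + 1/(2*(D + l))
A(6, 1)*F(-3, -1) = ((½ - 4*1 - 4*6)/(1 + 6))*19 = ((½ - 4 - 24)/7)*19 = ((⅐)*(-55/2))*19 = -55/14*19 = -1045/14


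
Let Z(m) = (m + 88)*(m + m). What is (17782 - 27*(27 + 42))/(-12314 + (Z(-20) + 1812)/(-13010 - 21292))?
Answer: -273026769/211196960 ≈ -1.2928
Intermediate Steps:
Z(m) = 2*m*(88 + m) (Z(m) = (88 + m)*(2*m) = 2*m*(88 + m))
(17782 - 27*(27 + 42))/(-12314 + (Z(-20) + 1812)/(-13010 - 21292)) = (17782 - 27*(27 + 42))/(-12314 + (2*(-20)*(88 - 20) + 1812)/(-13010 - 21292)) = (17782 - 27*69)/(-12314 + (2*(-20)*68 + 1812)/(-34302)) = (17782 - 1863)/(-12314 + (-2720 + 1812)*(-1/34302)) = 15919/(-12314 - 908*(-1/34302)) = 15919/(-12314 + 454/17151) = 15919/(-211196960/17151) = 15919*(-17151/211196960) = -273026769/211196960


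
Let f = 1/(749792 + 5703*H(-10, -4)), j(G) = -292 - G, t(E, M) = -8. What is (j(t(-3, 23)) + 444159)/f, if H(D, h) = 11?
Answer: 360659534375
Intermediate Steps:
f = 1/812525 (f = 1/(749792 + 5703*11) = 1/(749792 + 62733) = 1/812525 ≈ 1.2307e-6)
(j(t(-3, 23)) + 444159)/f = ((-292 - 1*(-8)) + 444159)/(1/812525) = ((-292 + 8) + 444159)*812525 = (-284 + 444159)*812525 = 443875*812525 = 360659534375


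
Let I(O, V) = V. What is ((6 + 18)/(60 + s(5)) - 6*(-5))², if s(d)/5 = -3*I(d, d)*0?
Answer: 23104/25 ≈ 924.16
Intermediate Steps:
s(d) = 0 (s(d) = 5*(-3*d*0) = 5*0 = 0)
((6 + 18)/(60 + s(5)) - 6*(-5))² = ((6 + 18)/(60 + 0) - 6*(-5))² = (24/60 + 30)² = (24*(1/60) + 30)² = (⅖ + 30)² = (152/5)² = 23104/25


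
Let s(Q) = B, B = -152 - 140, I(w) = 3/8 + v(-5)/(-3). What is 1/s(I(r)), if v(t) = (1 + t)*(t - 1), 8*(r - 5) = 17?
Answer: -1/292 ≈ -0.0034247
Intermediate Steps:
r = 57/8 (r = 5 + (⅛)*17 = 5 + 17/8 = 57/8 ≈ 7.1250)
v(t) = (1 + t)*(-1 + t)
I(w) = -61/8 (I(w) = 3/8 + (-1 + (-5)²)/(-3) = 3*(⅛) + (-1 + 25)*(-⅓) = 3/8 + 24*(-⅓) = 3/8 - 8 = -61/8)
B = -292
s(Q) = -292
1/s(I(r)) = 1/(-292) = -1/292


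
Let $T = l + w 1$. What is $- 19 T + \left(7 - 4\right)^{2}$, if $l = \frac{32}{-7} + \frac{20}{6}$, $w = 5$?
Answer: $- \frac{1312}{21} \approx -62.476$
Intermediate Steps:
$l = - \frac{26}{21}$ ($l = 32 \left(- \frac{1}{7}\right) + 20 \cdot \frac{1}{6} = - \frac{32}{7} + \frac{10}{3} = - \frac{26}{21} \approx -1.2381$)
$T = \frac{79}{21}$ ($T = - \frac{26}{21} + 5 \cdot 1 = - \frac{26}{21} + 5 = \frac{79}{21} \approx 3.7619$)
$- 19 T + \left(7 - 4\right)^{2} = \left(-19\right) \frac{79}{21} + \left(7 - 4\right)^{2} = - \frac{1501}{21} + 3^{2} = - \frac{1501}{21} + 9 = - \frac{1312}{21}$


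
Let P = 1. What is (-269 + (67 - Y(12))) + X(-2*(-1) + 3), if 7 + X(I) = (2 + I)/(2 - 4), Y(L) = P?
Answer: -427/2 ≈ -213.50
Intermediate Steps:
Y(L) = 1
X(I) = -8 - I/2 (X(I) = -7 + (2 + I)/(2 - 4) = -7 + (2 + I)/(-2) = -7 + (2 + I)*(-½) = -7 + (-1 - I/2) = -8 - I/2)
(-269 + (67 - Y(12))) + X(-2*(-1) + 3) = (-269 + (67 - 1*1)) + (-8 - (-2*(-1) + 3)/2) = (-269 + (67 - 1)) + (-8 - (2 + 3)/2) = (-269 + 66) + (-8 - ½*5) = -203 + (-8 - 5/2) = -203 - 21/2 = -427/2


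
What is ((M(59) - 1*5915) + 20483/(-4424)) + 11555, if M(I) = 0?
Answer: 24930877/4424 ≈ 5635.4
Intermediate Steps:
((M(59) - 1*5915) + 20483/(-4424)) + 11555 = ((0 - 1*5915) + 20483/(-4424)) + 11555 = ((0 - 5915) + 20483*(-1/4424)) + 11555 = (-5915 - 20483/4424) + 11555 = -26188443/4424 + 11555 = 24930877/4424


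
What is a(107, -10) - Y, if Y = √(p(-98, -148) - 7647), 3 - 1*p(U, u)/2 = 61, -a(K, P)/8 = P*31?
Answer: 2480 - I*√7763 ≈ 2480.0 - 88.108*I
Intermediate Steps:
a(K, P) = -248*P (a(K, P) = -8*P*31 = -248*P)
p(U, u) = -116 (p(U, u) = 6 - 2*61 = 6 - 122 = -116)
Y = I*√7763 (Y = √(-116 - 7647) = √(-7763) = I*√7763 ≈ 88.108*I)
a(107, -10) - Y = -248*(-10) - I*√7763 = 2480 - I*√7763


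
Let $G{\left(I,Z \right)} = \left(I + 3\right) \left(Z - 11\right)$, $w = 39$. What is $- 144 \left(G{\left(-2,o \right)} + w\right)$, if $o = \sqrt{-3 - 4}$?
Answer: $-4032 - 144 i \sqrt{7} \approx -4032.0 - 380.99 i$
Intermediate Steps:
$o = i \sqrt{7}$ ($o = \sqrt{-7} = i \sqrt{7} \approx 2.6458 i$)
$G{\left(I,Z \right)} = \left(-11 + Z\right) \left(3 + I\right)$ ($G{\left(I,Z \right)} = \left(3 + I\right) \left(-11 + Z\right) = \left(-11 + Z\right) \left(3 + I\right)$)
$- 144 \left(G{\left(-2,o \right)} + w\right) = - 144 \left(\left(-33 - -22 + 3 i \sqrt{7} - 2 i \sqrt{7}\right) + 39\right) = - 144 \left(\left(-33 + 22 + 3 i \sqrt{7} - 2 i \sqrt{7}\right) + 39\right) = - 144 \left(\left(-11 + i \sqrt{7}\right) + 39\right) = - 144 \left(28 + i \sqrt{7}\right) = -4032 - 144 i \sqrt{7}$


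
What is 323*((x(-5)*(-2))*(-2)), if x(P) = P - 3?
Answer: -10336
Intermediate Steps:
x(P) = -3 + P
323*((x(-5)*(-2))*(-2)) = 323*(((-3 - 5)*(-2))*(-2)) = 323*(-8*(-2)*(-2)) = 323*(16*(-2)) = 323*(-32) = -10336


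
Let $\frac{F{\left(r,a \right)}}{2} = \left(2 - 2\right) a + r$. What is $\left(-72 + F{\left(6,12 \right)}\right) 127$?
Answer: $-7620$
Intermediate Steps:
$F{\left(r,a \right)} = 2 r$ ($F{\left(r,a \right)} = 2 \left(\left(2 - 2\right) a + r\right) = 2 \left(0 a + r\right) = 2 \left(0 + r\right) = 2 r$)
$\left(-72 + F{\left(6,12 \right)}\right) 127 = \left(-72 + 2 \cdot 6\right) 127 = \left(-72 + 12\right) 127 = \left(-60\right) 127 = -7620$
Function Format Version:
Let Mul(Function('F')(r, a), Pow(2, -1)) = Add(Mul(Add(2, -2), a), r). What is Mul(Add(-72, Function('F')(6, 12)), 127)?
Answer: -7620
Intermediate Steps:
Function('F')(r, a) = Mul(2, r) (Function('F')(r, a) = Mul(2, Add(Mul(Add(2, -2), a), r)) = Mul(2, Add(Mul(0, a), r)) = Mul(2, Add(0, r)) = Mul(2, r))
Mul(Add(-72, Function('F')(6, 12)), 127) = Mul(Add(-72, Mul(2, 6)), 127) = Mul(Add(-72, 12), 127) = Mul(-60, 127) = -7620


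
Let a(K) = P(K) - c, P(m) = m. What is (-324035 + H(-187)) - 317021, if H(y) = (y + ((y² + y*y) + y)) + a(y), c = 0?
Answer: -571679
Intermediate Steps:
a(K) = K (a(K) = K - 1*0 = K + 0 = K)
H(y) = 2*y² + 3*y (H(y) = (y + ((y² + y*y) + y)) + y = (y + ((y² + y²) + y)) + y = (y + (2*y² + y)) + y = (y + (y + 2*y²)) + y = (2*y + 2*y²) + y = 2*y² + 3*y)
(-324035 + H(-187)) - 317021 = (-324035 - 187*(3 + 2*(-187))) - 317021 = (-324035 - 187*(3 - 374)) - 317021 = (-324035 - 187*(-371)) - 317021 = (-324035 + 69377) - 317021 = -254658 - 317021 = -571679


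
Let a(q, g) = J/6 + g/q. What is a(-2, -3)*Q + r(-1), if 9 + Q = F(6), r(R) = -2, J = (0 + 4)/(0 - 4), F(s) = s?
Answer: -6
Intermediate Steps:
J = -1 (J = 4/(-4) = 4*(-¼) = -1)
Q = -3 (Q = -9 + 6 = -3)
a(q, g) = -⅙ + g/q (a(q, g) = -1/6 + g/q = -1*⅙ + g/q = -⅙ + g/q)
a(-2, -3)*Q + r(-1) = ((-3 - ⅙*(-2))/(-2))*(-3) - 2 = -(-3 + ⅓)/2*(-3) - 2 = -½*(-8/3)*(-3) - 2 = (4/3)*(-3) - 2 = -4 - 2 = -6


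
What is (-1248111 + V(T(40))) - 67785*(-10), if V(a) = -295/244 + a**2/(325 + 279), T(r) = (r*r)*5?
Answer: -17106740829/36844 ≈ -4.6430e+5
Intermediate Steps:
T(r) = 5*r**2 (T(r) = r**2*5 = 5*r**2)
V(a) = -295/244 + a**2/604 (V(a) = -295*1/244 + a**2/604 = -295/244 + a**2*(1/604) = -295/244 + a**2/604)
(-1248111 + V(T(40))) - 67785*(-10) = (-1248111 + (-295/244 + (5*40**2)**2/604)) - 67785*(-10) = (-1248111 + (-295/244 + (5*1600)**2/604)) + 677850 = (-1248111 + (-295/244 + (1/604)*8000**2)) + 677850 = (-1248111 + (-295/244 + (1/604)*64000000)) + 677850 = (-1248111 + (-295/244 + 16000000/151)) + 677850 = (-1248111 + 3903955455/36844) + 677850 = -42081446229/36844 + 677850 = -17106740829/36844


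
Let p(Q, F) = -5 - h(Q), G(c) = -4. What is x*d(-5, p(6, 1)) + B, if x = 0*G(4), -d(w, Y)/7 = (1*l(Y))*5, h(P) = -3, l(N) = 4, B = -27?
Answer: -27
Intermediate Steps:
p(Q, F) = -2 (p(Q, F) = -5 - 1*(-3) = -5 + 3 = -2)
d(w, Y) = -140 (d(w, Y) = -7*1*4*5 = -28*5 = -7*20 = -140)
x = 0 (x = 0*(-4) = 0)
x*d(-5, p(6, 1)) + B = 0*(-140) - 27 = 0 - 27 = -27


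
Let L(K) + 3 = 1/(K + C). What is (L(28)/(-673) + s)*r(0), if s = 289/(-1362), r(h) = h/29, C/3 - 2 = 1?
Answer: 0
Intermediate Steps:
C = 9 (C = 6 + 3*1 = 6 + 3 = 9)
r(h) = h/29 (r(h) = h*(1/29) = h/29)
L(K) = -3 + 1/(9 + K) (L(K) = -3 + 1/(K + 9) = -3 + 1/(9 + K))
s = -289/1362 (s = 289*(-1/1362) = -289/1362 ≈ -0.21219)
(L(28)/(-673) + s)*r(0) = (((-26 - 3*28)/(9 + 28))/(-673) - 289/1362)*((1/29)*0) = (((-26 - 84)/37)*(-1/673) - 289/1362)*0 = (((1/37)*(-110))*(-1/673) - 289/1362)*0 = (-110/37*(-1/673) - 289/1362)*0 = (110/24901 - 289/1362)*0 = -7046569/33915162*0 = 0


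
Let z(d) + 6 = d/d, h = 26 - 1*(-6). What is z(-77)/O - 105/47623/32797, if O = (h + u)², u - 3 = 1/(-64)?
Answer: -31988064932585/7829951233778251 ≈ -0.0040853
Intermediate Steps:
u = 191/64 (u = 3 + 1/(-64) = 3 - 1/64 = 191/64 ≈ 2.9844)
h = 32 (h = 26 + 6 = 32)
z(d) = -5 (z(d) = -6 + d/d = -6 + 1 = -5)
O = 5013121/4096 (O = (32 + 191/64)² = (2239/64)² = 5013121/4096 ≈ 1223.9)
z(-77)/O - 105/47623/32797 = -5/5013121/4096 - 105/47623/32797 = -5*4096/5013121 - 105*1/47623*(1/32797) = -20480/5013121 - 105/47623*1/32797 = -20480/5013121 - 105/1561891531 = -31988064932585/7829951233778251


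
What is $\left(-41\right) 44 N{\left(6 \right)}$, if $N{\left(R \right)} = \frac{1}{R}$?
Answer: $- \frac{902}{3} \approx -300.67$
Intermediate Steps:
$\left(-41\right) 44 N{\left(6 \right)} = \frac{\left(-41\right) 44}{6} = \left(-1804\right) \frac{1}{6} = - \frac{902}{3}$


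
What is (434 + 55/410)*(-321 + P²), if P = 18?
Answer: 106797/82 ≈ 1302.4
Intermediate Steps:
(434 + 55/410)*(-321 + P²) = (434 + 55/410)*(-321 + 18²) = (434 + 55*(1/410))*(-321 + 324) = (434 + 11/82)*3 = (35599/82)*3 = 106797/82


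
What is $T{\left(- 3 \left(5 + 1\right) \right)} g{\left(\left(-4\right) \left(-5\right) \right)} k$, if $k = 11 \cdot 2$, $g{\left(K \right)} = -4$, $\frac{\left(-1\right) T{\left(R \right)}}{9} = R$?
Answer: $-14256$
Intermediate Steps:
$T{\left(R \right)} = - 9 R$
$k = 22$
$T{\left(- 3 \left(5 + 1\right) \right)} g{\left(\left(-4\right) \left(-5\right) \right)} k = - 9 \left(- 3 \left(5 + 1\right)\right) \left(-4\right) 22 = - 9 \left(\left(-3\right) 6\right) \left(-4\right) 22 = \left(-9\right) \left(-18\right) \left(-4\right) 22 = 162 \left(-4\right) 22 = \left(-648\right) 22 = -14256$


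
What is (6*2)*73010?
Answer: 876120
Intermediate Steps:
(6*2)*73010 = 12*73010 = 876120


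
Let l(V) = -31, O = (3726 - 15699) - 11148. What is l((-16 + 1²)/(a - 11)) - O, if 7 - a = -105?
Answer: 23090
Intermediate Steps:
O = -23121 (O = -11973 - 11148 = -23121)
a = 112 (a = 7 - 1*(-105) = 7 + 105 = 112)
l((-16 + 1²)/(a - 11)) - O = -31 - 1*(-23121) = -31 + 23121 = 23090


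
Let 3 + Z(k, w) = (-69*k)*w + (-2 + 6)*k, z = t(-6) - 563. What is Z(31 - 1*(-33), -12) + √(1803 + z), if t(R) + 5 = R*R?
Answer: 53245 + √1271 ≈ 53281.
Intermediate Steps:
t(R) = -5 + R² (t(R) = -5 + R*R = -5 + R²)
z = -532 (z = (-5 + (-6)²) - 563 = (-5 + 36) - 563 = 31 - 563 = -532)
Z(k, w) = -3 + 4*k - 69*k*w (Z(k, w) = -3 + ((-69*k)*w + (-2 + 6)*k) = -3 + (-69*k*w + 4*k) = -3 + (4*k - 69*k*w) = -3 + 4*k - 69*k*w)
Z(31 - 1*(-33), -12) + √(1803 + z) = (-3 + 4*(31 - 1*(-33)) - 69*(31 - 1*(-33))*(-12)) + √(1803 - 532) = (-3 + 4*(31 + 33) - 69*(31 + 33)*(-12)) + √1271 = (-3 + 4*64 - 69*64*(-12)) + √1271 = (-3 + 256 + 52992) + √1271 = 53245 + √1271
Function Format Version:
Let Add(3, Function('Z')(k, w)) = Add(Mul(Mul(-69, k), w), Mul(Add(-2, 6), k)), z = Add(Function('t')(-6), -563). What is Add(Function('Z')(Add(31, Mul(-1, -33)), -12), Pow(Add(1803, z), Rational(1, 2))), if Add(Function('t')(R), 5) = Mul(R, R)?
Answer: Add(53245, Pow(1271, Rational(1, 2))) ≈ 53281.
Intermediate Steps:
Function('t')(R) = Add(-5, Pow(R, 2)) (Function('t')(R) = Add(-5, Mul(R, R)) = Add(-5, Pow(R, 2)))
z = -532 (z = Add(Add(-5, Pow(-6, 2)), -563) = Add(Add(-5, 36), -563) = Add(31, -563) = -532)
Function('Z')(k, w) = Add(-3, Mul(4, k), Mul(-69, k, w)) (Function('Z')(k, w) = Add(-3, Add(Mul(Mul(-69, k), w), Mul(Add(-2, 6), k))) = Add(-3, Add(Mul(-69, k, w), Mul(4, k))) = Add(-3, Add(Mul(4, k), Mul(-69, k, w))) = Add(-3, Mul(4, k), Mul(-69, k, w)))
Add(Function('Z')(Add(31, Mul(-1, -33)), -12), Pow(Add(1803, z), Rational(1, 2))) = Add(Add(-3, Mul(4, Add(31, Mul(-1, -33))), Mul(-69, Add(31, Mul(-1, -33)), -12)), Pow(Add(1803, -532), Rational(1, 2))) = Add(Add(-3, Mul(4, Add(31, 33)), Mul(-69, Add(31, 33), -12)), Pow(1271, Rational(1, 2))) = Add(Add(-3, Mul(4, 64), Mul(-69, 64, -12)), Pow(1271, Rational(1, 2))) = Add(Add(-3, 256, 52992), Pow(1271, Rational(1, 2))) = Add(53245, Pow(1271, Rational(1, 2)))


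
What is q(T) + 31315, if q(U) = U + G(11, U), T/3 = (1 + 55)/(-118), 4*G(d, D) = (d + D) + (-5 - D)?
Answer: 3695179/118 ≈ 31315.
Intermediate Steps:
G(d, D) = -5/4 + d/4 (G(d, D) = ((d + D) + (-5 - D))/4 = ((D + d) + (-5 - D))/4 = (-5 + d)/4 = -5/4 + d/4)
T = -84/59 (T = 3*((1 + 55)/(-118)) = 3*(56*(-1/118)) = 3*(-28/59) = -84/59 ≈ -1.4237)
q(U) = 3/2 + U (q(U) = U + (-5/4 + (¼)*11) = U + (-5/4 + 11/4) = U + 3/2 = 3/2 + U)
q(T) + 31315 = (3/2 - 84/59) + 31315 = 9/118 + 31315 = 3695179/118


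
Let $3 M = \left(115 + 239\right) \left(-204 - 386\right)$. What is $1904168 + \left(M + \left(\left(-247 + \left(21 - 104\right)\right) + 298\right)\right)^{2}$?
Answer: $4853305272$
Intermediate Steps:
$M = -69620$ ($M = \frac{\left(115 + 239\right) \left(-204 - 386\right)}{3} = \frac{354 \left(-590\right)}{3} = \frac{1}{3} \left(-208860\right) = -69620$)
$1904168 + \left(M + \left(\left(-247 + \left(21 - 104\right)\right) + 298\right)\right)^{2} = 1904168 + \left(-69620 + \left(\left(-247 + \left(21 - 104\right)\right) + 298\right)\right)^{2} = 1904168 + \left(-69620 + \left(\left(-247 - 83\right) + 298\right)\right)^{2} = 1904168 + \left(-69620 + \left(-330 + 298\right)\right)^{2} = 1904168 + \left(-69620 - 32\right)^{2} = 1904168 + \left(-69652\right)^{2} = 1904168 + 4851401104 = 4853305272$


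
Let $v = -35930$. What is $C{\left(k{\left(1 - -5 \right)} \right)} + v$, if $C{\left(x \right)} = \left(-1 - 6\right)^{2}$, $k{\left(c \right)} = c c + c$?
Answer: $-35881$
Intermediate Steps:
$k{\left(c \right)} = c + c^{2}$ ($k{\left(c \right)} = c^{2} + c = c + c^{2}$)
$C{\left(x \right)} = 49$ ($C{\left(x \right)} = \left(-7\right)^{2} = 49$)
$C{\left(k{\left(1 - -5 \right)} \right)} + v = 49 - 35930 = -35881$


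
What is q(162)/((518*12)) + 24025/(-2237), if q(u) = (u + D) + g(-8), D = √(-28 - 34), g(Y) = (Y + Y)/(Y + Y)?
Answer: -148974769/13905192 + I*√62/6216 ≈ -10.714 + 0.0012667*I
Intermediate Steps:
g(Y) = 1 (g(Y) = (2*Y)/((2*Y)) = (2*Y)*(1/(2*Y)) = 1)
D = I*√62 (D = √(-62) = I*√62 ≈ 7.874*I)
q(u) = 1 + u + I*√62 (q(u) = (u + I*√62) + 1 = 1 + u + I*√62)
q(162)/((518*12)) + 24025/(-2237) = (1 + 162 + I*√62)/((518*12)) + 24025/(-2237) = (163 + I*√62)/6216 + 24025*(-1/2237) = (163 + I*√62)*(1/6216) - 24025/2237 = (163/6216 + I*√62/6216) - 24025/2237 = -148974769/13905192 + I*√62/6216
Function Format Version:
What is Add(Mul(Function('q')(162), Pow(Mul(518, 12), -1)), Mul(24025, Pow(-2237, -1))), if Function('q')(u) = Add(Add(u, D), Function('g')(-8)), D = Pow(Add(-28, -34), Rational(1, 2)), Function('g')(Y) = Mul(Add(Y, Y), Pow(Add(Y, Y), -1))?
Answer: Add(Rational(-148974769, 13905192), Mul(Rational(1, 6216), I, Pow(62, Rational(1, 2)))) ≈ Add(-10.714, Mul(0.0012667, I))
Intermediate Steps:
Function('g')(Y) = 1 (Function('g')(Y) = Mul(Mul(2, Y), Pow(Mul(2, Y), -1)) = Mul(Mul(2, Y), Mul(Rational(1, 2), Pow(Y, -1))) = 1)
D = Mul(I, Pow(62, Rational(1, 2))) (D = Pow(-62, Rational(1, 2)) = Mul(I, Pow(62, Rational(1, 2))) ≈ Mul(7.8740, I))
Function('q')(u) = Add(1, u, Mul(I, Pow(62, Rational(1, 2)))) (Function('q')(u) = Add(Add(u, Mul(I, Pow(62, Rational(1, 2)))), 1) = Add(1, u, Mul(I, Pow(62, Rational(1, 2)))))
Add(Mul(Function('q')(162), Pow(Mul(518, 12), -1)), Mul(24025, Pow(-2237, -1))) = Add(Mul(Add(1, 162, Mul(I, Pow(62, Rational(1, 2)))), Pow(Mul(518, 12), -1)), Mul(24025, Pow(-2237, -1))) = Add(Mul(Add(163, Mul(I, Pow(62, Rational(1, 2)))), Pow(6216, -1)), Mul(24025, Rational(-1, 2237))) = Add(Mul(Add(163, Mul(I, Pow(62, Rational(1, 2)))), Rational(1, 6216)), Rational(-24025, 2237)) = Add(Add(Rational(163, 6216), Mul(Rational(1, 6216), I, Pow(62, Rational(1, 2)))), Rational(-24025, 2237)) = Add(Rational(-148974769, 13905192), Mul(Rational(1, 6216), I, Pow(62, Rational(1, 2))))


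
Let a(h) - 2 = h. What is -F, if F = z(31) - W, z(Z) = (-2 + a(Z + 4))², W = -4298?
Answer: -5523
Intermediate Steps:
a(h) = 2 + h
z(Z) = (4 + Z)² (z(Z) = (-2 + (2 + (Z + 4)))² = (-2 + (2 + (4 + Z)))² = (-2 + (6 + Z))² = (4 + Z)²)
F = 5523 (F = (4 + 31)² - 1*(-4298) = 35² + 4298 = 1225 + 4298 = 5523)
-F = -1*5523 = -5523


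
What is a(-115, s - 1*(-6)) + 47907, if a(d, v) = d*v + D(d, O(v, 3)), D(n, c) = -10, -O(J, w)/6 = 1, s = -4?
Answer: 47667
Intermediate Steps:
O(J, w) = -6 (O(J, w) = -6*1 = -6)
a(d, v) = -10 + d*v (a(d, v) = d*v - 10 = -10 + d*v)
a(-115, s - 1*(-6)) + 47907 = (-10 - 115*(-4 - 1*(-6))) + 47907 = (-10 - 115*(-4 + 6)) + 47907 = (-10 - 115*2) + 47907 = (-10 - 230) + 47907 = -240 + 47907 = 47667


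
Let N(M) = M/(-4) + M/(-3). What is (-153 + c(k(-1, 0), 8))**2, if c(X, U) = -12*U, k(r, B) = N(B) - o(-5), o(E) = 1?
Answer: 62001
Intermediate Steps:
N(M) = -7*M/12 (N(M) = M*(-1/4) + M*(-1/3) = -M/4 - M/3 = -7*M/12)
k(r, B) = -1 - 7*B/12 (k(r, B) = -7*B/12 - 1*1 = -7*B/12 - 1 = -1 - 7*B/12)
(-153 + c(k(-1, 0), 8))**2 = (-153 - 12*8)**2 = (-153 - 96)**2 = (-249)**2 = 62001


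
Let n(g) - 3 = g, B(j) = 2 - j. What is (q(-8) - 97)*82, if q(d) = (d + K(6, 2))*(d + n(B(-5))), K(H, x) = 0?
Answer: -9266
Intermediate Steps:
n(g) = 3 + g
q(d) = d*(10 + d) (q(d) = (d + 0)*(d + (3 + (2 - 1*(-5)))) = d*(d + (3 + (2 + 5))) = d*(d + (3 + 7)) = d*(d + 10) = d*(10 + d))
(q(-8) - 97)*82 = (-8*(10 - 8) - 97)*82 = (-8*2 - 97)*82 = (-16 - 97)*82 = -113*82 = -9266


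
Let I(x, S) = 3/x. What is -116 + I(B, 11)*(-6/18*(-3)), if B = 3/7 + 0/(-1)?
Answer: -109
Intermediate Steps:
B = 3/7 (B = 3*(⅐) + 0*(-1) = 3/7 + 0 = 3/7 ≈ 0.42857)
-116 + I(B, 11)*(-6/18*(-3)) = -116 + (3/(3/7))*(-6/18*(-3)) = -116 + (3*(7/3))*(-6*1/18*(-3)) = -116 + 7*(-⅓*(-3)) = -116 + 7*1 = -116 + 7 = -109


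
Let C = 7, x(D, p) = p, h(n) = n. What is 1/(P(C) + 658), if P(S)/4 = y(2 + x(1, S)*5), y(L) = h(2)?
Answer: 1/666 ≈ 0.0015015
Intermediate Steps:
y(L) = 2
P(S) = 8 (P(S) = 4*2 = 8)
1/(P(C) + 658) = 1/(8 + 658) = 1/666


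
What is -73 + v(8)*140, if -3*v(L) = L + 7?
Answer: -773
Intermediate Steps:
v(L) = -7/3 - L/3 (v(L) = -(L + 7)/3 = -(7 + L)/3 = -7/3 - L/3)
-73 + v(8)*140 = -73 + (-7/3 - ⅓*8)*140 = -73 + (-7/3 - 8/3)*140 = -73 - 5*140 = -73 - 700 = -773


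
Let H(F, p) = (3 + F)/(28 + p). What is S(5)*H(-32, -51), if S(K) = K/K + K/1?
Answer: 174/23 ≈ 7.5652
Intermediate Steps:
H(F, p) = (3 + F)/(28 + p)
S(K) = 1 + K (S(K) = 1 + K*1 = 1 + K)
S(5)*H(-32, -51) = (1 + 5)*((3 - 32)/(28 - 51)) = 6*(-29/(-23)) = 6*(-1/23*(-29)) = 6*(29/23) = 174/23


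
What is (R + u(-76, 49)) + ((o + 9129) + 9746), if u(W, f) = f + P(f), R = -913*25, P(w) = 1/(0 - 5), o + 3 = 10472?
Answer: 32839/5 ≈ 6567.8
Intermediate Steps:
o = 10469 (o = -3 + 10472 = 10469)
P(w) = -⅕ (P(w) = 1/(-5) = -⅕)
R = -22825
u(W, f) = -⅕ + f (u(W, f) = f - ⅕ = -⅕ + f)
(R + u(-76, 49)) + ((o + 9129) + 9746) = (-22825 + (-⅕ + 49)) + ((10469 + 9129) + 9746) = (-22825 + 244/5) + (19598 + 9746) = -113881/5 + 29344 = 32839/5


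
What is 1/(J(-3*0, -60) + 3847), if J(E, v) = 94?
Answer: 1/3941 ≈ 0.00025374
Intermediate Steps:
1/(J(-3*0, -60) + 3847) = 1/(94 + 3847) = 1/3941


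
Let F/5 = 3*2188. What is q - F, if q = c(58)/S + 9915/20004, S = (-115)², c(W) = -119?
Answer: -2894165810867/88184300 ≈ -32820.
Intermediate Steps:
S = 13225
F = 32820 (F = 5*(3*2188) = 5*6564 = 32820)
q = 42915133/88184300 (q = -119/13225 + 9915/20004 = -119*1/13225 + 9915*(1/20004) = -119/13225 + 3305/6668 = 42915133/88184300 ≈ 0.48665)
q - F = 42915133/88184300 - 1*32820 = 42915133/88184300 - 32820 = -2894165810867/88184300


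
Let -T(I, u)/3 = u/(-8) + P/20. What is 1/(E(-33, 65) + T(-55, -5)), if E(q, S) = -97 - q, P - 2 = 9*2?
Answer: -8/551 ≈ -0.014519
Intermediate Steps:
P = 20 (P = 2 + 9*2 = 2 + 18 = 20)
T(I, u) = -3 + 3*u/8 (T(I, u) = -3*(u/(-8) + 20/20) = -3*(u*(-⅛) + 20*(1/20)) = -3*(-u/8 + 1) = -3*(1 - u/8) = -3 + 3*u/8)
1/(E(-33, 65) + T(-55, -5)) = 1/((-97 - 1*(-33)) + (-3 + (3/8)*(-5))) = 1/((-97 + 33) + (-3 - 15/8)) = 1/(-64 - 39/8) = 1/(-551/8) = -8/551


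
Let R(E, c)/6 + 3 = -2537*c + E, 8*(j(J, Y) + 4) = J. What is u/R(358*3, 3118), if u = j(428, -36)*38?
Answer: -627/15818590 ≈ -3.9637e-5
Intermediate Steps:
j(J, Y) = -4 + J/8
R(E, c) = -18 - 15222*c + 6*E (R(E, c) = -18 + 6*(-2537*c + E) = -18 + 6*(E - 2537*c) = -18 + (-15222*c + 6*E) = -18 - 15222*c + 6*E)
u = 1881 (u = (-4 + (1/8)*428)*38 = (-4 + 107/2)*38 = (99/2)*38 = 1881)
u/R(358*3, 3118) = 1881/(-18 - 15222*3118 + 6*(358*3)) = 1881/(-18 - 47462196 + 6*1074) = 1881/(-18 - 47462196 + 6444) = 1881/(-47455770) = 1881*(-1/47455770) = -627/15818590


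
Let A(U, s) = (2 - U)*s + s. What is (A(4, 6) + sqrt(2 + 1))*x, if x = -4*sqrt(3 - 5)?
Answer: 4*I*sqrt(2)*(6 - sqrt(3)) ≈ 24.143*I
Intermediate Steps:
A(U, s) = s + s*(2 - U) (A(U, s) = s*(2 - U) + s = s + s*(2 - U))
x = -4*I*sqrt(2) ≈ -5.6569*I
(A(4, 6) + sqrt(2 + 1))*x = (6*(3 - 1*4) + sqrt(2 + 1))*(-4*I*sqrt(2)) = (6*(3 - 4) + sqrt(3))*(-4*I*sqrt(2)) = (6*(-1) + sqrt(3))*(-4*I*sqrt(2)) = (-6 + sqrt(3))*(-4*I*sqrt(2)) = -4*I*sqrt(2)*(-6 + sqrt(3))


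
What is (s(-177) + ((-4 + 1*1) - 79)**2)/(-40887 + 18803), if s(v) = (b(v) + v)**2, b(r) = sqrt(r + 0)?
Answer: -9469/5521 + 177*I*sqrt(177)/11042 ≈ -1.7151 + 0.21326*I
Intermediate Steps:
b(r) = sqrt(r)
s(v) = (v + sqrt(v))**2 (s(v) = (sqrt(v) + v)**2 = (v + sqrt(v))**2)
(s(-177) + ((-4 + 1*1) - 79)**2)/(-40887 + 18803) = ((-177 + sqrt(-177))**2 + ((-4 + 1*1) - 79)**2)/(-40887 + 18803) = ((-177 + I*sqrt(177))**2 + ((-4 + 1) - 79)**2)/(-22084) = ((-177 + I*sqrt(177))**2 + (-3 - 79)**2)*(-1/22084) = ((-177 + I*sqrt(177))**2 + (-82)**2)*(-1/22084) = ((-177 + I*sqrt(177))**2 + 6724)*(-1/22084) = (6724 + (-177 + I*sqrt(177))**2)*(-1/22084) = -1681/5521 - (-177 + I*sqrt(177))**2/22084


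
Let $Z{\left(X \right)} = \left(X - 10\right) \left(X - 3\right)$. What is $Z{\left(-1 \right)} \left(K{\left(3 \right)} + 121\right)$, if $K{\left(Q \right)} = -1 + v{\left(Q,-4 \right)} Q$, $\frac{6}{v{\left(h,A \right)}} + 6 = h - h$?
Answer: $5148$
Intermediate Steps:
$v{\left(h,A \right)} = -1$ ($v{\left(h,A \right)} = \frac{6}{-6 + \left(h - h\right)} = \frac{6}{-6 + 0} = \frac{6}{-6} = 6 \left(- \frac{1}{6}\right) = -1$)
$K{\left(Q \right)} = -1 - Q$
$Z{\left(X \right)} = \left(-10 + X\right) \left(-3 + X\right)$
$Z{\left(-1 \right)} \left(K{\left(3 \right)} + 121\right) = \left(30 + \left(-1\right)^{2} - -13\right) \left(\left(-1 - 3\right) + 121\right) = \left(30 + 1 + 13\right) \left(\left(-1 - 3\right) + 121\right) = 44 \left(-4 + 121\right) = 44 \cdot 117 = 5148$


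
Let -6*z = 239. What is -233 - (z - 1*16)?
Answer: -1063/6 ≈ -177.17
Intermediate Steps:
z = -239/6 (z = -1/6*239 = -239/6 ≈ -39.833)
-233 - (z - 1*16) = -233 - (-239/6 - 1*16) = -233 - (-239/6 - 16) = -233 - 1*(-335/6) = -233 + 335/6 = -1063/6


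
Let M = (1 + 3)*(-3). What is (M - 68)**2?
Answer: 6400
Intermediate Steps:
M = -12 (M = 4*(-3) = -12)
(M - 68)**2 = (-12 - 68)**2 = (-80)**2 = 6400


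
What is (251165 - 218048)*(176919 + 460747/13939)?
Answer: 81684229262496/13939 ≈ 5.8601e+9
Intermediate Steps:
(251165 - 218048)*(176919 + 460747/13939) = 33117*(176919 + 460747*(1/13939)) = 33117*(176919 + 460747/13939) = 33117*(2466534688/13939) = 81684229262496/13939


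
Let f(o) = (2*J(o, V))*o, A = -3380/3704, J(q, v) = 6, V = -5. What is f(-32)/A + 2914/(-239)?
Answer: 82522246/201955 ≈ 408.62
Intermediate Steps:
A = -845/926 (A = -3380*1/3704 = -845/926 ≈ -0.91253)
f(o) = 12*o (f(o) = (2*6)*o = 12*o)
f(-32)/A + 2914/(-239) = (12*(-32))/(-845/926) + 2914/(-239) = -384*(-926/845) + 2914*(-1/239) = 355584/845 - 2914/239 = 82522246/201955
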